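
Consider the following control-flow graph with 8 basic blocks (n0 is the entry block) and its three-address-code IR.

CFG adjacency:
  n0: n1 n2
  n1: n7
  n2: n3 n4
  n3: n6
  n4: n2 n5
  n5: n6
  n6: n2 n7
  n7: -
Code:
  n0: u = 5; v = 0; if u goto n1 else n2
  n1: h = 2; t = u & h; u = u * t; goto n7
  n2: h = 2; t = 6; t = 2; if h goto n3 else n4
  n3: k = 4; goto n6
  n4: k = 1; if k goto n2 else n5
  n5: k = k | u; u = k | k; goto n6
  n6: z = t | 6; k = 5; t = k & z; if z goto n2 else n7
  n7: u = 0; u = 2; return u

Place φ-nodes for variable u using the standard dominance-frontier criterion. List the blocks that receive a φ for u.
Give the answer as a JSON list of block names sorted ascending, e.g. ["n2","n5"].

idom tree: n1←n0 n2←n0 n3←n2 n4←n2 n5←n4 n6←n2 n7←n0
Join-block Dom:
  n2: preds {n0,n4,n6}: {n0} ∩ {n0,n2,n4} ∩ {n0,n2,n6} = {n0}; idom=n0
  n6: preds {n3,n5}: {n0,n2,n3} ∩ {n0,n2,n4,n5} = {n0,n2}; idom=n2
  n7: preds {n1,n6}: {n0,n1} ∩ {n0,n2,n6} = {n0}; idom=n0

Frontier:
  n2←n0: walk · to n0
  n2←n4: walk n4→n2 to n0
  n2←n6: walk n6→n2 to n0
  n6←n3: walk n3 to n2
  n6←n5: walk n5→n4 to n2
  n7←n1: walk n1 to n0
  n7←n6: walk n6→n2 to n0
  n0: DF=∅
  n1: DF={n7}
  n2: DF={n2,n7}
  n3: DF={n6}
  n4: DF={n2,n6}
  n5: DF={n6}
  n6: DF={n2,n7}
  n7: DF=∅

φ for u: defs {n0,n1,n5,n7}
  DF⁺ = {n2,n6,n7}

Answer: ["n2", "n6", "n7"]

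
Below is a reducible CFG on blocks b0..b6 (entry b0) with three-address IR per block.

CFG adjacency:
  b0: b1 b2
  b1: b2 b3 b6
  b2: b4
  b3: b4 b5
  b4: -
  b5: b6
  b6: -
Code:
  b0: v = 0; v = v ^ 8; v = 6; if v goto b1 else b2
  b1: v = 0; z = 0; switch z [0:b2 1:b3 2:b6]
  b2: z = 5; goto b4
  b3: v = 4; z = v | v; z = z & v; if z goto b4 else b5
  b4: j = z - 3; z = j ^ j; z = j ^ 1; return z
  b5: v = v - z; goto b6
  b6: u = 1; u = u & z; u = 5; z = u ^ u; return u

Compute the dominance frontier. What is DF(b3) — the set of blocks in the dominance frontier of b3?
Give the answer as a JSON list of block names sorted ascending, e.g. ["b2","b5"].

idom tree: b1←b0 b2←b0 b3←b1 b4←b0 b5←b3 b6←b1
Dom at joins:
  b2: preds {b0,b1}: {b0} ∩ {b0,b1} = {b0}; idom=b0
  b4: preds {b2,b3}: {b0,b2} ∩ {b0,b1,b3} = {b0}; idom=b0
  b6: preds {b1,b5}: {b0,b1} ∩ {b0,b1,b3,b5} = {b0,b1}; idom=b1

DF walk-up:
  join b2 pred b0: · stop@b0
  join b2 pred b1: b1 stop@b0
  join b4 pred b2: b2 stop@b0
  join b4 pred b3: b3→b1 stop@b0
  join b6 pred b1: · stop@b1
  join b6 pred b5: b5→b3 stop@b1
  b0: DF=∅
  b1: DF={b2,b4}
  b2: DF={b4}
  b3: DF={b4,b6}
  b4: DF=∅
  b5: DF={b6}
  b6: DF=∅

DF(b3) = ["b4", "b6"]

Answer: ["b4", "b6"]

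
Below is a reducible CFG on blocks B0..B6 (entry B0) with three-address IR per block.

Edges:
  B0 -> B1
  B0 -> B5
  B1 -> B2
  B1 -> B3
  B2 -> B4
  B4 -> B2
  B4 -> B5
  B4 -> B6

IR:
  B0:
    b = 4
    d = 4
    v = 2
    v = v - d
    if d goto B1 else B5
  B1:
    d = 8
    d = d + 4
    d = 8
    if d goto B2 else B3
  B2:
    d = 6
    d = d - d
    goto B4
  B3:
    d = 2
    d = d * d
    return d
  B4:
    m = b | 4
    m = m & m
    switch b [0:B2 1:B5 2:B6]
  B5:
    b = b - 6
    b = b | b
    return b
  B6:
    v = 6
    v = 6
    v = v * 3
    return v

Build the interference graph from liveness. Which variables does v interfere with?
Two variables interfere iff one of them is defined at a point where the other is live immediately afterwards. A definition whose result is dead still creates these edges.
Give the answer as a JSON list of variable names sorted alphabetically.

Answer: ["b", "d"]

Working:
def/use:
  B0 def {b,d,v} use ∅
  B1 def {d} use ∅
  B2 def {d} use ∅
  B3 def {d} use ∅
  B4 def {m} use {b}
  B5 def {b} use {b}
  B6 def {v} use ∅

Backward fixpoint:
  B0 li=∅ lo={b}
  B1 li={b} lo={b}
  B2 li={b} lo={b}
  B3 li=∅ lo=∅
  B4 li={b} lo={b}
  B5 li={b} lo=∅
  B6 li=∅ lo=∅

Conflict graph:
  b: {d,m,v}
  d: {b,v}
  m: {b}
  v: {b,d}

N(v) = ["b", "d"]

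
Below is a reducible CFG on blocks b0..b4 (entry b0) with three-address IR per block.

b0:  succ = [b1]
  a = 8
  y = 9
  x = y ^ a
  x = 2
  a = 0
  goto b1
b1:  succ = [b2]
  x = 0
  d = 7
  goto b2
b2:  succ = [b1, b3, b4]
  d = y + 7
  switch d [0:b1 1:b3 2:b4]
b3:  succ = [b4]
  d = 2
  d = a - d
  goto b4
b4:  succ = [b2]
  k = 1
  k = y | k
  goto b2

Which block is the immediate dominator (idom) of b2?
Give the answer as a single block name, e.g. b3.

idom tree: b1←b0 b2←b1 b3←b2 b4←b2
Dom at joins:
  b1: preds {b0,b2}: {b0} ∩ {b0,b1,b2} = {b0}; idom=b0
  b2: preds {b1,b4}: {b0,b1} ∩ {b0,b1,b2,b4} = {b0,b1}; idom=b1
  b4: preds {b2,b3}: {b0,b1,b2} ∩ {b0,b1,b2,b3} = {b0,b1,b2}; idom=b2

idom(b2) = b1

Answer: b1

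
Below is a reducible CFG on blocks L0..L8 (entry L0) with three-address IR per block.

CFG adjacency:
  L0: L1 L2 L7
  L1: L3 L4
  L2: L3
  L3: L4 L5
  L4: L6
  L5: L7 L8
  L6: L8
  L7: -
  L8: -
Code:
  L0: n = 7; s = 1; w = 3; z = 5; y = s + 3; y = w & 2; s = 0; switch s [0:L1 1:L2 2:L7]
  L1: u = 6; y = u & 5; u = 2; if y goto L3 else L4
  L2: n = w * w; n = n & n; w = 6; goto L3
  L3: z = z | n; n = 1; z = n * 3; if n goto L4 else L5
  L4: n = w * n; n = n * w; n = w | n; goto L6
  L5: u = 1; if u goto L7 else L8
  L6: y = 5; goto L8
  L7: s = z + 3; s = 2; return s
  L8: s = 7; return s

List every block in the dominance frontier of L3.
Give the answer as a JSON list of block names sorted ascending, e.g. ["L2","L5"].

idom tree: L1←L0 L2←L0 L3←L0 L4←L0 L5←L3 L6←L4 L7←L0 L8←L0
Join-block Dom:
  L3: preds {L1,L2}: {L0,L1} ∩ {L0,L2} = {L0}; idom=L0
  L4: preds {L1,L3}: {L0,L1} ∩ {L0,L3} = {L0}; idom=L0
  L7: preds {L0,L5}: {L0} ∩ {L0,L3,L5} = {L0}; idom=L0
  L8: preds {L5,L6}: {L0,L3,L5} ∩ {L0,L4,L6} = {L0}; idom=L0

Frontier:
  L3←L1: walk L1 to L0
  L3←L2: walk L2 to L0
  L4←L1: walk L1 to L0
  L4←L3: walk L3 to L0
  L7←L0: walk · to L0
  L7←L5: walk L5→L3 to L0
  L8←L5: walk L5→L3 to L0
  L8←L6: walk L6→L4 to L0
  L0 → ∅
  L1 → {L3,L4}
  L2 → {L3}
  L3 → {L4,L7,L8}
  L4 → {L8}
  L5 → {L7,L8}
  L6 → {L8}
  L7 → ∅
  L8 → ∅

DF(L3) = ["L4", "L7", "L8"]

Answer: ["L4", "L7", "L8"]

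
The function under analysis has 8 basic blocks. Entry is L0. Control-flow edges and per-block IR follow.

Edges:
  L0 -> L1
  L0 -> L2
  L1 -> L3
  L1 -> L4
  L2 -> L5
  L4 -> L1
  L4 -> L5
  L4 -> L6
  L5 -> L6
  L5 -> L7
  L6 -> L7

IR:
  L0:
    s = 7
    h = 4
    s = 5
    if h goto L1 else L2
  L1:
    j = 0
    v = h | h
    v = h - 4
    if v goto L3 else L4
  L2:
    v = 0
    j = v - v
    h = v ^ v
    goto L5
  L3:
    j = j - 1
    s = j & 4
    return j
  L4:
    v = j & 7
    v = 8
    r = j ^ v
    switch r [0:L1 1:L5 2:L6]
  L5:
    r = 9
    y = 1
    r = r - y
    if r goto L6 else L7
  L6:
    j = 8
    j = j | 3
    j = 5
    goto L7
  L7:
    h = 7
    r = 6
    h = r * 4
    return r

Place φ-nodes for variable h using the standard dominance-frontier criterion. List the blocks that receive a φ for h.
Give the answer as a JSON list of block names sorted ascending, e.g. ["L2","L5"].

Answer: ["L5", "L6", "L7"]

Analysis:
idom tree: L1←L0 L2←L0 L3←L1 L4←L1 L5←L0 L6←L0 L7←L0
Join-block Dom:
  L1: preds {L0,L4}: {L0} ∩ {L0,L1,L4} = {L0}; idom=L0
  L5: preds {L2,L4}: {L0,L2} ∩ {L0,L1,L4} = {L0}; idom=L0
  L6: preds {L4,L5}: {L0,L1,L4} ∩ {L0,L5} = {L0}; idom=L0
  L7: preds {L5,L6}: {L0,L5} ∩ {L0,L6} = {L0}; idom=L0

DF derivation:
  L1←L0: walk · to L0
  L1←L4: walk L4→L1 to L0
  L5←L2: walk L2 to L0
  L5←L4: walk L4→L1 to L0
  L6←L4: walk L4→L1 to L0
  L6←L5: walk L5 to L0
  L7←L5: walk L5 to L0
  L7←L6: walk L6 to L0
  L0 → ∅
  L1 → {L1,L5,L6}
  L2 → {L5}
  L3 → ∅
  L4 → {L1,L5,L6}
  L5 → {L6,L7}
  L6 → {L7}
  L7 → ∅

φ for h: defs {L0,L2,L7}
  DF⁺ = {L5,L6,L7}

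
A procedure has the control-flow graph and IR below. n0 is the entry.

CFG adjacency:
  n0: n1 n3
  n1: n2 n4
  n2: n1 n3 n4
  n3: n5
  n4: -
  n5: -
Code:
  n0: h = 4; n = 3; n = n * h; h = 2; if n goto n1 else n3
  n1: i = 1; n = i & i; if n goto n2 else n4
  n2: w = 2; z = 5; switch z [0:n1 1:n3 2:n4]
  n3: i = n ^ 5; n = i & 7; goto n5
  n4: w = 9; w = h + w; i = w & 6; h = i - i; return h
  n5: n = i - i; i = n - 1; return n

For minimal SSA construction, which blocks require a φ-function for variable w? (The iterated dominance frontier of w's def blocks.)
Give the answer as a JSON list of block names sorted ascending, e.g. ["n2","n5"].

Answer: ["n1", "n3", "n4"]

Derivation:
idom tree: n1←n0 n2←n1 n3←n0 n4←n1 n5←n3
Dom∩ at merges:
  n1: preds {n0,n2}: {n0} ∩ {n0,n1,n2} = {n0}; idom=n0
  n3: preds {n0,n2}: {n0} ∩ {n0,n1,n2} = {n0}; idom=n0
  n4: preds {n1,n2}: {n0,n1} ∩ {n0,n1,n2} = {n0,n1}; idom=n1

DF walk-up:
  n1←n0: walk · to n0
  n1←n2: walk n2→n1 to n0
  n3←n0: walk · to n0
  n3←n2: walk n2→n1 to n0
  n4←n1: walk · to n1
  n4←n2: walk n2 to n1
  n0 → ∅
  n1 → {n1,n3}
  n2 → {n1,n3,n4}
  n3 → ∅
  n4 → ∅
  n5 → ∅

φ for w: defs {n2,n4}
  DF⁺ = {n1,n3,n4}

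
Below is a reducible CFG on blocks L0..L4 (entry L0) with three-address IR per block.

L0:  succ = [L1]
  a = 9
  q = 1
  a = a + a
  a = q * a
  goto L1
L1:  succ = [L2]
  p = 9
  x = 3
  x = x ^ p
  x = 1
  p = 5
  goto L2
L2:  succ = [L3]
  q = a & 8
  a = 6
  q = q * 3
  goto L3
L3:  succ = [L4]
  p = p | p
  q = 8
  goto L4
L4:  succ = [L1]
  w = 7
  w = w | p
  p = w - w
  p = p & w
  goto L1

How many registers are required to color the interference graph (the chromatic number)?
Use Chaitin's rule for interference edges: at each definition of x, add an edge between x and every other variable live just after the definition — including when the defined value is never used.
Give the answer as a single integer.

Answer: 3

Analysis:
Per-block:
  L0: def={a,q} ue=∅
  L1: def={p,x} ue=∅
  L2: def={a,q} ue={a}
  L3: def={p,q} ue={p}
  L4: def={p,w} ue={p}

Backward fixpoint:
  L0: in=∅ out={a}
  L1: in={a} out={a,p}
  L2: in={a,p} out={a,p}
  L3: in={a,p} out={a,p}
  L4: in={a,p} out={a}

Interfere edges:
  a↔{p,q,w,x}
  p↔{a,q,w,x}
  q↔{a,p}
  w↔{a,p}
  x↔{a,p}

Chromatic number:
  {a,p,q} pairwise interfere (3-clique) ⇒ χ ≥ 3
  3-colouring: c0={a}  c1={p}  c2={q,w,x}
  χ = 3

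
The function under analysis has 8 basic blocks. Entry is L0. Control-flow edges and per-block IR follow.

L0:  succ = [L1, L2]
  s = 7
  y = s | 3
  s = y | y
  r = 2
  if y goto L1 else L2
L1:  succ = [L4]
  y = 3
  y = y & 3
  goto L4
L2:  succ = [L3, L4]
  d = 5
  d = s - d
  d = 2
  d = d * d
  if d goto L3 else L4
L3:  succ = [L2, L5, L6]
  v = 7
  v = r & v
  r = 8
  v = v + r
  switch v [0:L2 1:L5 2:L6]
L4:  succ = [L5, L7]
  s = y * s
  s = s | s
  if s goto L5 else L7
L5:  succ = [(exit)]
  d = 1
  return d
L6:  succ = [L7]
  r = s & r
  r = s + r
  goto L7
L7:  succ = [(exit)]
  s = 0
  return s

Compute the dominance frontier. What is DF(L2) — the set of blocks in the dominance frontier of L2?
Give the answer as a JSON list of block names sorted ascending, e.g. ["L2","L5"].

Answer: ["L2", "L4", "L5", "L7"]

Working:
idom tree: L1←L0 L2←L0 L3←L2 L4←L0 L5←L0 L6←L3 L7←L0
Dom∩ at merges:
  L2: preds {L0,L3}: {L0} ∩ {L0,L2,L3} = {L0}; idom=L0
  L4: preds {L1,L2}: {L0,L1} ∩ {L0,L2} = {L0}; idom=L0
  L5: preds {L3,L4}: {L0,L2,L3} ∩ {L0,L4} = {L0}; idom=L0
  L7: preds {L4,L6}: {L0,L4} ∩ {L0,L2,L3,L6} = {L0}; idom=L0

DF walk-up:
  L2←L0: walk · to L0
  L2←L3: walk L3→L2 to L0
  L4←L1: walk L1 to L0
  L4←L2: walk L2 to L0
  L5←L3: walk L3→L2 to L0
  L5←L4: walk L4 to L0
  L7←L4: walk L4 to L0
  L7←L6: walk L6→L3→L2 to L0
  DF(L0)=∅
  DF(L1)={L4}
  DF(L2)={L2,L4,L5,L7}
  DF(L3)={L2,L5,L7}
  DF(L4)={L5,L7}
  DF(L5)=∅
  DF(L6)={L7}
  DF(L7)=∅

DF(L2) = ["L2", "L4", "L5", "L7"]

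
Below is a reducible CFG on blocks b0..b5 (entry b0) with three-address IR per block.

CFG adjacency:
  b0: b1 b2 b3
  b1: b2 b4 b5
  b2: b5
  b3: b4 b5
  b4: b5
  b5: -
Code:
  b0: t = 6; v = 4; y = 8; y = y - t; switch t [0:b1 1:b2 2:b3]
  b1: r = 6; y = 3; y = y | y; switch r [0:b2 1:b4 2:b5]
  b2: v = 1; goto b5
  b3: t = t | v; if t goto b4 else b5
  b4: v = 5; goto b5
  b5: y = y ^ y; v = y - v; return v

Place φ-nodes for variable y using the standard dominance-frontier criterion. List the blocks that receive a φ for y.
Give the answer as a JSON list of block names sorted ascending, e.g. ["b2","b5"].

idom tree: b1←b0 b2←b0 b3←b0 b4←b0 b5←b0
Join-block Dom:
  b2: preds {b0,b1}: {b0} ∩ {b0,b1} = {b0}; idom=b0
  b4: preds {b1,b3}: {b0,b1} ∩ {b0,b3} = {b0}; idom=b0
  b5: preds {b1,b2,b3,b4}: {b0,b1} ∩ {b0,b2} ∩ {b0,b3} ∩ {b0,b4} = {b0}; idom=b0

Frontier:
  b2←b0: walk · to b0
  b2←b1: walk b1 to b0
  b4←b1: walk b1 to b0
  b4←b3: walk b3 to b0
  b5←b1: walk b1 to b0
  b5←b2: walk b2 to b0
  b5←b3: walk b3 to b0
  b5←b4: walk b4 to b0
  b0: DF=∅
  b1: DF={b2,b4,b5}
  b2: DF={b5}
  b3: DF={b4,b5}
  b4: DF={b5}
  b5: DF=∅

φ for y: defs {b0,b1,b5}
  DF⁺ = {b2,b4,b5}

Answer: ["b2", "b4", "b5"]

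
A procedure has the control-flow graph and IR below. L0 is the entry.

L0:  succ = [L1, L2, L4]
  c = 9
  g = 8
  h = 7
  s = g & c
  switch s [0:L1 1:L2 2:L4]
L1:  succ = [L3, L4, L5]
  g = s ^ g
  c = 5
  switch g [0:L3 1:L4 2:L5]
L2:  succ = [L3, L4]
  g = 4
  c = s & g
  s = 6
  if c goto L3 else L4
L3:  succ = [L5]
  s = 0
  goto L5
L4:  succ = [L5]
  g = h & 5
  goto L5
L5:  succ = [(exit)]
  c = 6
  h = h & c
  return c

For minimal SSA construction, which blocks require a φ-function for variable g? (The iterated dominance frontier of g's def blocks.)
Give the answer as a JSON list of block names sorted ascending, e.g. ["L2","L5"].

Answer: ["L3", "L4", "L5"]

Analysis:
idom tree: L1←L0 L2←L0 L3←L0 L4←L0 L5←L0
Dom∩ at merges:
  L3: preds {L1,L2}: {L0,L1} ∩ {L0,L2} = {L0}; idom=L0
  L4: preds {L0,L1,L2}: {L0} ∩ {L0,L1} ∩ {L0,L2} = {L0}; idom=L0
  L5: preds {L1,L3,L4}: {L0,L1} ∩ {L0,L3} ∩ {L0,L4} = {L0}; idom=L0

DF derivation:
  join L3 pred L1: L1 stop@L0
  join L3 pred L2: L2 stop@L0
  join L4 pred L0: · stop@L0
  join L4 pred L1: L1 stop@L0
  join L4 pred L2: L2 stop@L0
  join L5 pred L1: L1 stop@L0
  join L5 pred L3: L3 stop@L0
  join L5 pred L4: L4 stop@L0
  L0 → ∅
  L1 → {L3,L4,L5}
  L2 → {L3,L4}
  L3 → {L5}
  L4 → {L5}
  L5 → ∅

φ for g: defs {L0,L1,L2,L4}
  DF⁺ = {L3,L4,L5}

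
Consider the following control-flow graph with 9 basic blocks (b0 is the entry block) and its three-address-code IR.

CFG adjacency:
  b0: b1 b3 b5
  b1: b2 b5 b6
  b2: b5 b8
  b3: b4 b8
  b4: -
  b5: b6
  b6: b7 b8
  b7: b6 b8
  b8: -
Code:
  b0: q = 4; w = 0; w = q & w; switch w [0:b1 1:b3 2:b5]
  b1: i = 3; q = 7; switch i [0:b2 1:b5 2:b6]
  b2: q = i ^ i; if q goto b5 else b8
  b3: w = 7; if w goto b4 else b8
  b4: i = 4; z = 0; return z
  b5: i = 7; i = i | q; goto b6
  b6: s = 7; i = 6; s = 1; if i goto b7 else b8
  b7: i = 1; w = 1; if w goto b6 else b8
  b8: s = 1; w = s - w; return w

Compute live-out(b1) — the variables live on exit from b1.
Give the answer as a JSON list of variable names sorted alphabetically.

Answer: ["i", "q", "w"]

Working:
def/use:
  b0 def {q,w} use ∅
  b1 def {i,q} use ∅
  b2 def {q} use {i}
  b3 def {w} use ∅
  b4 def {i,z} use ∅
  b5 def {i} use {q}
  b6 def {i,s} use ∅
  b7 def {i,w} use ∅
  b8 def {s,w} use {w}

Backward fixpoint:
  b0: in=∅ out={q,w}
  b1: in={w} out={i,q,w}
  b2: in={i,w} out={q,w}
  b3: in=∅ out={w}
  b4: in=∅ out=∅
  b5: in={q,w} out={w}
  b6: in={w} out={w}
  b7: in=∅ out={w}
  b8: in={w} out=∅

live-out(b1) = ["i", "q", "w"]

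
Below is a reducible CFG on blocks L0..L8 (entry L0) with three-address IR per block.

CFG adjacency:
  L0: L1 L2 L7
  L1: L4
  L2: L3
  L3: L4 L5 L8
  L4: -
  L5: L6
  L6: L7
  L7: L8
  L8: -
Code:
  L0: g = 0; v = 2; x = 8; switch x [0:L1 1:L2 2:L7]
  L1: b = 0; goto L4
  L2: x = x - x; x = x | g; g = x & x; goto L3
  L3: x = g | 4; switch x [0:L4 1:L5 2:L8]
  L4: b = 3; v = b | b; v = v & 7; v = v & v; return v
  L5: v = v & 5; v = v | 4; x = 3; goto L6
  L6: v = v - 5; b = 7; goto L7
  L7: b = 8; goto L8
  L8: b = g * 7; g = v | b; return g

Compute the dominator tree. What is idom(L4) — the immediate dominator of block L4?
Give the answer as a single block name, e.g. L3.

idom tree: L1←L0 L2←L0 L3←L2 L4←L0 L5←L3 L6←L5 L7←L0 L8←L0
Join-block Dom:
  L4: preds {L1,L3}: {L0,L1} ∩ {L0,L2,L3} = {L0}; idom=L0
  L7: preds {L0,L6}: {L0} ∩ {L0,L2,L3,L5,L6} = {L0}; idom=L0
  L8: preds {L3,L7}: {L0,L2,L3} ∩ {L0,L7} = {L0}; idom=L0

idom(L4) = L0

Answer: L0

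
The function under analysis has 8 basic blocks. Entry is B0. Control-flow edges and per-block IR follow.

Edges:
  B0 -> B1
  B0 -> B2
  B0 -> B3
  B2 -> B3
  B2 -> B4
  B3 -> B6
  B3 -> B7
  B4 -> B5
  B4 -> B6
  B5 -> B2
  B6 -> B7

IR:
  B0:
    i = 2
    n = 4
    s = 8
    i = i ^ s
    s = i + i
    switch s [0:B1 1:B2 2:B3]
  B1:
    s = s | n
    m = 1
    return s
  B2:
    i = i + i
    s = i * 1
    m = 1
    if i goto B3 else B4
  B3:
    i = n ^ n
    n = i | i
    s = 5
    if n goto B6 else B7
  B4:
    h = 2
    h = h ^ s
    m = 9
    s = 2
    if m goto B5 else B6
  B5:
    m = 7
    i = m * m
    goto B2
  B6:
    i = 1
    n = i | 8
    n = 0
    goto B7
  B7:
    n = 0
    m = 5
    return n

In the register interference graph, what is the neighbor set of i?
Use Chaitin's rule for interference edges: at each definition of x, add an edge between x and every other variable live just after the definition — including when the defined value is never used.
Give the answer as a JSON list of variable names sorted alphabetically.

Answer: ["m", "n", "s"]

Derivation:
Block summaries:
  B0 def {i,n,s} use ∅
  B1 def {m,s} use {n,s}
  B2 def {i,m,s} use {i}
  B3 def {i,n,s} use {n}
  B4 def {h,m,s} use {s}
  B5 def {i,m} use ∅
  B6 def {i,n} use ∅
  B7 def {m,n} use ∅

Live sets:
  B0 li=∅ lo={i,n,s}
  B1 li={n,s} lo=∅
  B2 li={i,n} lo={n,s}
  B3 li={n} lo=∅
  B4 li={n,s} lo={n}
  B5 li={n} lo={i,n}
  B6 li=∅ lo=∅
  B7 li=∅ lo=∅

Conflict graph:
  h — {n,s}
  i — {m,n,s}
  m — {i,n,s}
  n — {h,i,m,s}
  s — {h,i,m,n}

N(i) = ["m", "n", "s"]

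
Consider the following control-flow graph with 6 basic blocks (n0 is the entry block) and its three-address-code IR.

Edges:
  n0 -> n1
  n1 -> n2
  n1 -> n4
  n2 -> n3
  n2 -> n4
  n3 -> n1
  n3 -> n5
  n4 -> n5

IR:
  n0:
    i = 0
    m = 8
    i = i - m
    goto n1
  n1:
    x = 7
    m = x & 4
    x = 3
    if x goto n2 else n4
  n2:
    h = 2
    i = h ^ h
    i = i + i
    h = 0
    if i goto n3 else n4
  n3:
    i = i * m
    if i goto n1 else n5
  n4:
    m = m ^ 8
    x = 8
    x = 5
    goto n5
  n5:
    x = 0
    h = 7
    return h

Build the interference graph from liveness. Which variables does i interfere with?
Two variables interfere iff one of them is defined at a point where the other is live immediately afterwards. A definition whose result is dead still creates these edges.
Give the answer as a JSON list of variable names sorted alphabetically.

def/use:
  n0: {i,m} / ∅
  n1: {m,x} / ∅
  n2: {h,i} / ∅
  n3: {i} / {i,m}
  n4: {m,x} / {m}
  n5: {h,x} / ∅

Live sets:
  live n0: ∅→∅
  live n1: ∅→{m}
  live n2: {m}→{i,m}
  live n3: {i,m}→∅
  live n4: {m}→∅
  live n5: ∅→∅

Interfere edges:
  h — {i,m}
  i — {h,m}
  m — {h,i,x}
  x — {m}

N(i) = ["h", "m"]

Answer: ["h", "m"]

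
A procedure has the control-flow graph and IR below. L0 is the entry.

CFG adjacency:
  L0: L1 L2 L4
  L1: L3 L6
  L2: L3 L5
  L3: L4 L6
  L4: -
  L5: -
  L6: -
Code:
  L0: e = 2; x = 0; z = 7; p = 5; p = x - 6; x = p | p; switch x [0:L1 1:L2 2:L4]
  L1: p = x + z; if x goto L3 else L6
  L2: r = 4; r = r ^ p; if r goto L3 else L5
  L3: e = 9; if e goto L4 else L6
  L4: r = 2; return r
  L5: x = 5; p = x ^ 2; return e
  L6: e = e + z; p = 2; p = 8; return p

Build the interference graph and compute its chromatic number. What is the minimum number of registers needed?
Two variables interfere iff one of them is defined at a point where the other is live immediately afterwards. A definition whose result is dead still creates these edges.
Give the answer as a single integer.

def/use:
  L0: {e,p,x,z} / ∅
  L1: {p} / {x,z}
  L2: {r} / {p}
  L3: {e} / ∅
  L4: {r} / ∅
  L5: {p,x} / {e}
  L6: {e,p} / {e,z}

Backward fixpoint:
  L0 li=∅ lo={e,p,x,z}
  L1 li={e,x,z} lo={e,z}
  L2 li={e,p,z} lo={e,z}
  L3 li={z} lo={e,z}
  L4 li=∅ lo=∅
  L5 li={e} lo=∅
  L6 li={e,z} lo=∅

Interfere edges:
  e↔{p,r,x,z}
  p↔{e,r,x,z}
  r↔{e,p,z}
  x↔{e,p,z}
  z↔{e,p,r,x}

Chromatic number:
  {e,p,r,z} pairwise interfere (4-clique) ⇒ χ ≥ 4
  assign e→c0 p→c1 r→c3 x→c3 z→c2 — no edge inside a register ⇒ χ ≤ 4
  χ = 4

Answer: 4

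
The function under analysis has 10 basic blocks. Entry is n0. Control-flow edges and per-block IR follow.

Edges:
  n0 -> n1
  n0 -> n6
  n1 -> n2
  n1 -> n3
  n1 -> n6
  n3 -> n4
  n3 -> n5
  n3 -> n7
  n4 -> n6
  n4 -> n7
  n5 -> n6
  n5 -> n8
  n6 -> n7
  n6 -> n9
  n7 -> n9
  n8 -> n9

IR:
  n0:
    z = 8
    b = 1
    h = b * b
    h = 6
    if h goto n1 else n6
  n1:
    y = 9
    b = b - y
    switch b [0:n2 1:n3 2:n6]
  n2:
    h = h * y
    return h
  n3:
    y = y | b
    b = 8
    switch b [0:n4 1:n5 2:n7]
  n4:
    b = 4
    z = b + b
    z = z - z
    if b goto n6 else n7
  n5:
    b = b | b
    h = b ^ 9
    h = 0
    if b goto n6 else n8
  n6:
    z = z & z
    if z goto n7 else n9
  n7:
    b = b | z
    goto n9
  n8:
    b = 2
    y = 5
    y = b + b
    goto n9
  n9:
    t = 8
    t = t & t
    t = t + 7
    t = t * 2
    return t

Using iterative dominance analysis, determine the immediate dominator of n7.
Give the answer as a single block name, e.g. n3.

Answer: n0

Derivation:
idom tree: n1←n0 n2←n1 n3←n1 n4←n3 n5←n3 n6←n0 n7←n0 n8←n5 n9←n0
Join-block Dom:
  n6: preds {n0,n1,n4,n5}: {n0} ∩ {n0,n1} ∩ {n0,n1,n3,n4} ∩ {n0,n1,n3,n5} = {n0}; idom=n0
  n7: preds {n3,n4,n6}: {n0,n1,n3} ∩ {n0,n1,n3,n4} ∩ {n0,n6} = {n0}; idom=n0
  n9: preds {n6,n7,n8}: {n0,n6} ∩ {n0,n7} ∩ {n0,n1,n3,n5,n8} = {n0}; idom=n0

idom(n7) = n0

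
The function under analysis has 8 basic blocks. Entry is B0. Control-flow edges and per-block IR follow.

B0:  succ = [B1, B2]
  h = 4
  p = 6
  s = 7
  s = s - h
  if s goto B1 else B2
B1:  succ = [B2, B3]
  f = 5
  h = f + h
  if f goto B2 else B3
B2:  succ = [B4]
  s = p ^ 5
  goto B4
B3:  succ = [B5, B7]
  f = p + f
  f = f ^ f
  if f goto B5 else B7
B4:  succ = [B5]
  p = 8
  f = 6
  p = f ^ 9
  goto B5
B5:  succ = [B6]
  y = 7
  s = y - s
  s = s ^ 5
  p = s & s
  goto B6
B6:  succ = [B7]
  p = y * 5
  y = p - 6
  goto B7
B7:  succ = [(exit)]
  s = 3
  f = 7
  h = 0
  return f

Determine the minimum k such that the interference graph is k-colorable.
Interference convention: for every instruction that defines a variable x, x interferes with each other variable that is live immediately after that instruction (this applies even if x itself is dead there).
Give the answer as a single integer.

Answer: 4

Analysis:
Per-block:
  B0: {h,p,s} / ∅
  B1: {f,h} / {h}
  B2: {s} / {p}
  B3: {f} / {f,p}
  B4: {f,p} / ∅
  B5: {p,s,y} / {s}
  B6: {p,y} / {y}
  B7: {f,h,s} / ∅

Liveness:
  live B0: ∅→{h,p,s}
  live B1: {h,p,s}→{f,p,s}
  live B2: {p}→{s}
  live B3: {f,p,s}→{s}
  live B4: {s}→{s}
  live B5: {s}→{y}
  live B6: {y}→∅
  live B7: ∅→∅

Interference:
  f: {h,p,s}
  h: {f,p,s}
  p: {f,h,s,y}
  s: {f,h,p,y}
  y: {p,s}

Chromatic number:
  clique {f,h,p,s} ⇒ need ≥ 4
  assign f→R2 h→R3 p→R0 s→R1 y→R2 — no edge inside a register ⇒ χ ≤ 4
  χ = 4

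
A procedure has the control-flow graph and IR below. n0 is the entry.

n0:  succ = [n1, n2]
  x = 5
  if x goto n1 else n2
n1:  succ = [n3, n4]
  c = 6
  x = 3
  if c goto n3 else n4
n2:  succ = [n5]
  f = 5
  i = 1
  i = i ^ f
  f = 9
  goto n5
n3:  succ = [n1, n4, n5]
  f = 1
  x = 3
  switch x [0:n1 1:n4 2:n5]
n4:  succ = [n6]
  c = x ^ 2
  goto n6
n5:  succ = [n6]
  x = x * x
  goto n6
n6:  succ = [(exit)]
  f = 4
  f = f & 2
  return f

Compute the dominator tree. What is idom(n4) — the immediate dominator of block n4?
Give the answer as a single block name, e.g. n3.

Answer: n1

Working:
idom tree: n1←n0 n2←n0 n3←n1 n4←n1 n5←n0 n6←n0
Join-block Dom:
  n1: preds {n0,n3}: {n0} ∩ {n0,n1,n3} = {n0}; idom=n0
  n4: preds {n1,n3}: {n0,n1} ∩ {n0,n1,n3} = {n0,n1}; idom=n1
  n5: preds {n2,n3}: {n0,n2} ∩ {n0,n1,n3} = {n0}; idom=n0
  n6: preds {n4,n5}: {n0,n1,n4} ∩ {n0,n5} = {n0}; idom=n0

idom(n4) = n1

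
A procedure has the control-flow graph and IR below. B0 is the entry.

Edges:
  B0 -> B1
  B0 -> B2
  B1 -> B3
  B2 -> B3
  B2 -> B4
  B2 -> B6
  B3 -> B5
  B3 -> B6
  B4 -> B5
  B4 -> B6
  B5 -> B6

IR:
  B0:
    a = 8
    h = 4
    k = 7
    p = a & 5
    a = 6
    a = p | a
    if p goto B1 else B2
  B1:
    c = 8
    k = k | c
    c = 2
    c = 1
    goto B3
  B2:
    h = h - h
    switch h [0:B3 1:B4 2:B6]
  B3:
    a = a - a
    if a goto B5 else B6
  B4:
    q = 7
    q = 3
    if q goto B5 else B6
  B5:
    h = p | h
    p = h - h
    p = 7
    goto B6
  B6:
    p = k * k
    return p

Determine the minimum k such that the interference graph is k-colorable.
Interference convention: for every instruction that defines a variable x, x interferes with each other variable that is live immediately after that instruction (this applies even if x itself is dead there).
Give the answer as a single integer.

Answer: 5

Derivation:
def/use:
  B0: def={a,h,k,p} ue=∅
  B1: def={c,k} ue={k}
  B2: def={h} ue={h}
  B3: def={a} ue={a}
  B4: def={q} ue=∅
  B5: def={h,p} ue={h,p}
  B6: def={p} ue={k}

Backward fixpoint:
  B0 li=∅ lo={a,h,k,p}
  B1 li={a,h,k,p} lo={a,h,k,p}
  B2 li={a,h,k,p} lo={a,h,k,p}
  B3 li={a,h,k,p} lo={h,k,p}
  B4 li={h,k,p} lo={h,k,p}
  B5 li={h,k,p} lo={k}
  B6 li={k} lo=∅

Interference:
  a: {c,h,k,p}
  c: {a,h,k,p}
  h: {a,c,k,p,q}
  k: {a,c,h,p,q}
  p: {a,c,h,k,q}
  q: {h,k,p}

Registers:
  lower bound: {a,c,h,k,p} mutually conflict ⇒ χ ≥ 5
  5-colouring: R0={h}  R1={k}  R2={p}  R3={a,q}  R4={c}
  χ = 5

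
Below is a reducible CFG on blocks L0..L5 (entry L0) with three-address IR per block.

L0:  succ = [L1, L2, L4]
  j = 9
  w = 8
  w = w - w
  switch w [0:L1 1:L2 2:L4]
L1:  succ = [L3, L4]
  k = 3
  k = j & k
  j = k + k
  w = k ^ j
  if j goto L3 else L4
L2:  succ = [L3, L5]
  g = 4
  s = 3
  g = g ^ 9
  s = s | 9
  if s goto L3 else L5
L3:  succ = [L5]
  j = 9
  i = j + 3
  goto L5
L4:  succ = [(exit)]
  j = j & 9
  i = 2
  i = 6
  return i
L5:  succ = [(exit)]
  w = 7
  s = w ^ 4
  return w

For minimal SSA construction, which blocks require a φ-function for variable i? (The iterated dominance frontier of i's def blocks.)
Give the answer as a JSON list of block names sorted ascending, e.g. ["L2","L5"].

idom tree: L1←L0 L2←L0 L3←L0 L4←L0 L5←L0
Dom∩ at merges:
  L3: preds {L1,L2}: {L0,L1} ∩ {L0,L2} = {L0}; idom=L0
  L4: preds {L0,L1}: {L0} ∩ {L0,L1} = {L0}; idom=L0
  L5: preds {L2,L3}: {L0,L2} ∩ {L0,L3} = {L0}; idom=L0

Frontier:
  join L3 pred L1: L1 stop@L0
  join L3 pred L2: L2 stop@L0
  join L4 pred L0: · stop@L0
  join L4 pred L1: L1 stop@L0
  join L5 pred L2: L2 stop@L0
  join L5 pred L3: L3 stop@L0
  L0 → ∅
  L1 → {L3,L4}
  L2 → {L3,L5}
  L3 → {L5}
  L4 → ∅
  L5 → ∅

φ for i: defs {L3,L4}
  DF⁺ = {L5}

Answer: ["L5"]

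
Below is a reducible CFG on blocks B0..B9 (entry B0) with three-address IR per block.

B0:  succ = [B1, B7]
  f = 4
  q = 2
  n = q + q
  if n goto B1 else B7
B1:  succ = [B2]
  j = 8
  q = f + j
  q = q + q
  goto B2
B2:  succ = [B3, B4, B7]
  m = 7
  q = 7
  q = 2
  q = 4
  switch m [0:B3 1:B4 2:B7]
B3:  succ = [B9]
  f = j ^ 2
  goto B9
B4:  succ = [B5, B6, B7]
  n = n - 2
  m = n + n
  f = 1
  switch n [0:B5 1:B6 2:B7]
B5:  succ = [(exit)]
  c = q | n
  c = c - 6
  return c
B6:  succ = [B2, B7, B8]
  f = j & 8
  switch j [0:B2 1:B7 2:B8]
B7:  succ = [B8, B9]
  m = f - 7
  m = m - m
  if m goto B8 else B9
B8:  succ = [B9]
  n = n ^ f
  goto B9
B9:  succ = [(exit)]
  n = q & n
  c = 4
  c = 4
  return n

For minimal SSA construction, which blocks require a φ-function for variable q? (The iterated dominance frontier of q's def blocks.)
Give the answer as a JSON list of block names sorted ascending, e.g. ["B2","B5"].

idom tree: B1←B0 B2←B1 B3←B2 B4←B2 B5←B4 B6←B4 B7←B0 B8←B0 B9←B0
Dom at joins:
  B2: preds {B1,B6}: {B0,B1} ∩ {B0,B1,B2,B4,B6} = {B0,B1}; idom=B1
  B7: preds {B0,B2,B4,B6}: {B0} ∩ {B0,B1,B2} ∩ {B0,B1,B2,B4} ∩ {B0,B1,B2,B4,B6} = {B0}; idom=B0
  B8: preds {B6,B7}: {B0,B1,B2,B4,B6} ∩ {B0,B7} = {B0}; idom=B0
  B9: preds {B3,B7,B8}: {B0,B1,B2,B3} ∩ {B0,B7} ∩ {B0,B8} = {B0}; idom=B0

Frontier:
  B2←B1: walk · to B1
  B2←B6: walk B6→B4→B2 to B1
  B7←B0: walk · to B0
  B7←B2: walk B2→B1 to B0
  B7←B4: walk B4→B2→B1 to B0
  B7←B6: walk B6→B4→B2→B1 to B0
  B8←B6: walk B6→B4→B2→B1 to B0
  B8←B7: walk B7 to B0
  B9←B3: walk B3→B2→B1 to B0
  B9←B7: walk B7 to B0
  B9←B8: walk B8 to B0
  DF(B0)=∅
  DF(B1)={B7,B8,B9}
  DF(B2)={B2,B7,B8,B9}
  DF(B3)={B9}
  DF(B4)={B2,B7,B8}
  DF(B5)=∅
  DF(B6)={B2,B7,B8}
  DF(B7)={B8,B9}
  DF(B8)={B9}
  DF(B9)=∅

φ for q: defs {B0,B1,B2}
  DF⁺ = {B2,B7,B8,B9}

Answer: ["B2", "B7", "B8", "B9"]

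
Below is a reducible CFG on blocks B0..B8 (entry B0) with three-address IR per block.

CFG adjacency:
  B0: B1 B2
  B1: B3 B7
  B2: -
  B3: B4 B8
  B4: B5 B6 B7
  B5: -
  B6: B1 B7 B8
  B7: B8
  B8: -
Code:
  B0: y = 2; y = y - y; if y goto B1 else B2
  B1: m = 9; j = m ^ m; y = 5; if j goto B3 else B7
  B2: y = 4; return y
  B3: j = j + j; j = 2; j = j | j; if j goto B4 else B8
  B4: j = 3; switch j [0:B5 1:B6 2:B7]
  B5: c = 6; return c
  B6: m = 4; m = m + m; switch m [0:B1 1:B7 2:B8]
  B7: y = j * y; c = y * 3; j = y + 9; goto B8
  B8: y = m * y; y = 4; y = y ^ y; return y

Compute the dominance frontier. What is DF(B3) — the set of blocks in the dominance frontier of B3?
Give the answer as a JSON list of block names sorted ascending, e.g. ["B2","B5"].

idom tree: B1←B0 B2←B0 B3←B1 B4←B3 B5←B4 B6←B4 B7←B1 B8←B1
Dom∩ at merges:
  B1: preds {B0,B6}: {B0} ∩ {B0,B1,B3,B4,B6} = {B0}; idom=B0
  B7: preds {B1,B4,B6}: {B0,B1} ∩ {B0,B1,B3,B4} ∩ {B0,B1,B3,B4,B6} = {B0,B1}; idom=B1
  B8: preds {B3,B6,B7}: {B0,B1,B3} ∩ {B0,B1,B3,B4,B6} ∩ {B0,B1,B7} = {B0,B1}; idom=B1

DF walk-up:
  join B1 pred B0: · stop@B0
  join B1 pred B6: B6→B4→B3→B1 stop@B0
  join B7 pred B1: · stop@B1
  join B7 pred B4: B4→B3 stop@B1
  join B7 pred B6: B6→B4→B3 stop@B1
  join B8 pred B3: B3 stop@B1
  join B8 pred B6: B6→B4→B3 stop@B1
  join B8 pred B7: B7 stop@B1
  DF(B0)=∅
  DF(B1)={B1}
  DF(B2)=∅
  DF(B3)={B1,B7,B8}
  DF(B4)={B1,B7,B8}
  DF(B5)=∅
  DF(B6)={B1,B7,B8}
  DF(B7)={B8}
  DF(B8)=∅

DF(B3) = ["B1", "B7", "B8"]

Answer: ["B1", "B7", "B8"]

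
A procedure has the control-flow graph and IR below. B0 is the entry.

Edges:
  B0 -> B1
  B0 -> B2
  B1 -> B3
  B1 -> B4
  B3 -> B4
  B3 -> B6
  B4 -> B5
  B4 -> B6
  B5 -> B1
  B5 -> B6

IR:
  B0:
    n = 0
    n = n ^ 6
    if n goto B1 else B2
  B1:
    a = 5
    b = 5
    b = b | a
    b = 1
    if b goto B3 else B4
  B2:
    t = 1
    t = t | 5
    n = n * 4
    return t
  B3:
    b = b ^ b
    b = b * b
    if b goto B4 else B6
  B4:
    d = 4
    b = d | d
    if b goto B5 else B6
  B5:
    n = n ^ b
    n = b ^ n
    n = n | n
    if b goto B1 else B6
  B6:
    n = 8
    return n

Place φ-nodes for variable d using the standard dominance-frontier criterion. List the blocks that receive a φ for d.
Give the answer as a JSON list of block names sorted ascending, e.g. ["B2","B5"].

idom tree: B1←B0 B2←B0 B3←B1 B4←B1 B5←B4 B6←B1
Dom at joins:
  B1: preds {B0,B5}: {B0} ∩ {B0,B1,B4,B5} = {B0}; idom=B0
  B4: preds {B1,B3}: {B0,B1} ∩ {B0,B1,B3} = {B0,B1}; idom=B1
  B6: preds {B3,B4,B5}: {B0,B1,B3} ∩ {B0,B1,B4} ∩ {B0,B1,B4,B5} = {B0,B1}; idom=B1

DF derivation:
  B1←B0: walk · to B0
  B1←B5: walk B5→B4→B1 to B0
  B4←B1: walk · to B1
  B4←B3: walk B3 to B1
  B6←B3: walk B3 to B1
  B6←B4: walk B4 to B1
  B6←B5: walk B5→B4 to B1
  B0 → ∅
  B1 → {B1}
  B2 → ∅
  B3 → {B4,B6}
  B4 → {B1,B6}
  B5 → {B1,B6}
  B6 → ∅

φ for d: defs {B4}
  DF⁺ = {B1,B6}

Answer: ["B1", "B6"]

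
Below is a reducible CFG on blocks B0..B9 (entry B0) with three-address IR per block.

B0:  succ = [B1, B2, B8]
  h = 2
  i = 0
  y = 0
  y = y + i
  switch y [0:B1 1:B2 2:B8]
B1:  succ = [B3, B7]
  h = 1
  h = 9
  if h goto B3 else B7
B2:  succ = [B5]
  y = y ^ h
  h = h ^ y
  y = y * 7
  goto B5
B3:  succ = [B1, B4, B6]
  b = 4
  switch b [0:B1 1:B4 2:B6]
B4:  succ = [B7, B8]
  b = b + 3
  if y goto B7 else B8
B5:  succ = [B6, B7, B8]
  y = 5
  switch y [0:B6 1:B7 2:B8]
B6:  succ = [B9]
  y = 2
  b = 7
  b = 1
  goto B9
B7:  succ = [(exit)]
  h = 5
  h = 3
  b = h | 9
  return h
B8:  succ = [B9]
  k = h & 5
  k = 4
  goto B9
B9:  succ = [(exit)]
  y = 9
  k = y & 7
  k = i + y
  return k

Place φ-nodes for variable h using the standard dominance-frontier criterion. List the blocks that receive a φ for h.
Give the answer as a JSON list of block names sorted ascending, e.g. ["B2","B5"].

Answer: ["B1", "B6", "B7", "B8", "B9"]

Working:
idom tree: B1←B0 B2←B0 B3←B1 B4←B3 B5←B2 B6←B0 B7←B0 B8←B0 B9←B0
Join-block Dom:
  B1: preds {B0,B3}: {B0} ∩ {B0,B1,B3} = {B0}; idom=B0
  B6: preds {B3,B5}: {B0,B1,B3} ∩ {B0,B2,B5} = {B0}; idom=B0
  B7: preds {B1,B4,B5}: {B0,B1} ∩ {B0,B1,B3,B4} ∩ {B0,B2,B5} = {B0}; idom=B0
  B8: preds {B0,B4,B5}: {B0} ∩ {B0,B1,B3,B4} ∩ {B0,B2,B5} = {B0}; idom=B0
  B9: preds {B6,B8}: {B0,B6} ∩ {B0,B8} = {B0}; idom=B0

Frontier:
  join B1 pred B0: · stop@B0
  join B1 pred B3: B3→B1 stop@B0
  join B6 pred B3: B3→B1 stop@B0
  join B6 pred B5: B5→B2 stop@B0
  join B7 pred B1: B1 stop@B0
  join B7 pred B4: B4→B3→B1 stop@B0
  join B7 pred B5: B5→B2 stop@B0
  join B8 pred B0: · stop@B0
  join B8 pred B4: B4→B3→B1 stop@B0
  join B8 pred B5: B5→B2 stop@B0
  join B9 pred B6: B6 stop@B0
  join B9 pred B8: B8 stop@B0
  B0: DF=∅
  B1: DF={B1,B6,B7,B8}
  B2: DF={B6,B7,B8}
  B3: DF={B1,B6,B7,B8}
  B4: DF={B7,B8}
  B5: DF={B6,B7,B8}
  B6: DF={B9}
  B7: DF=∅
  B8: DF={B9}
  B9: DF=∅

φ for h: defs {B0,B1,B2,B7}
  DF⁺ = {B1,B6,B7,B8,B9}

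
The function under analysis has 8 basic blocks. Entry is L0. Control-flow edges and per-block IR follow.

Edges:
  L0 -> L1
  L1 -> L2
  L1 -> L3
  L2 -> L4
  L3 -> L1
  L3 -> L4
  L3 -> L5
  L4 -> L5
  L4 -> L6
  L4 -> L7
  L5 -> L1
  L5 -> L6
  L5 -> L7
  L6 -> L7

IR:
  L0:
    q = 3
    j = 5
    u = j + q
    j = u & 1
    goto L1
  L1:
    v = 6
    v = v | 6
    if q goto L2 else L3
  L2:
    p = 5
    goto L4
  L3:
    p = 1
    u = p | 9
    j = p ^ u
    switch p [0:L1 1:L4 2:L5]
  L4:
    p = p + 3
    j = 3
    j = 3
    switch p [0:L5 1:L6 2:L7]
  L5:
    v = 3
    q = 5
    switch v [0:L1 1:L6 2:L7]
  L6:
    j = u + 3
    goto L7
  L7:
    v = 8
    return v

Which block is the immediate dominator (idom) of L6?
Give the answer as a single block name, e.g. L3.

Answer: L1

Derivation:
idom tree: L1←L0 L2←L1 L3←L1 L4←L1 L5←L1 L6←L1 L7←L1
Join-block Dom:
  L1: preds {L0,L3,L5}: {L0} ∩ {L0,L1,L3} ∩ {L0,L1,L5} = {L0}; idom=L0
  L4: preds {L2,L3}: {L0,L1,L2} ∩ {L0,L1,L3} = {L0,L1}; idom=L1
  L5: preds {L3,L4}: {L0,L1,L3} ∩ {L0,L1,L4} = {L0,L1}; idom=L1
  L6: preds {L4,L5}: {L0,L1,L4} ∩ {L0,L1,L5} = {L0,L1}; idom=L1
  L7: preds {L4,L5,L6}: {L0,L1,L4} ∩ {L0,L1,L5} ∩ {L0,L1,L6} = {L0,L1}; idom=L1

idom(L6) = L1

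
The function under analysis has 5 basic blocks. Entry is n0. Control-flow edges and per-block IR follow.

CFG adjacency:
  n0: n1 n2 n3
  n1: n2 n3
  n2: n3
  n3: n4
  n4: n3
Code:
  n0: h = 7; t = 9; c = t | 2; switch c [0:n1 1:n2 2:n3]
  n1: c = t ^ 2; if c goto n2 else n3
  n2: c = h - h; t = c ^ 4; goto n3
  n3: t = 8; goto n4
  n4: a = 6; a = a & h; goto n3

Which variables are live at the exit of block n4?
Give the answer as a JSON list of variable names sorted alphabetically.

Answer: ["h"]

Working:
Per-block:
  n0: def={c,h,t} ue=∅
  n1: def={c} ue={t}
  n2: def={c,t} ue={h}
  n3: def={t} ue=∅
  n4: def={a} ue={h}

Backward fixpoint:
  n0 li=∅ lo={h,t}
  n1 li={h,t} lo={h}
  n2 li={h} lo={h}
  n3 li={h} lo={h}
  n4 li={h} lo={h}

live-out(n4) = ["h"]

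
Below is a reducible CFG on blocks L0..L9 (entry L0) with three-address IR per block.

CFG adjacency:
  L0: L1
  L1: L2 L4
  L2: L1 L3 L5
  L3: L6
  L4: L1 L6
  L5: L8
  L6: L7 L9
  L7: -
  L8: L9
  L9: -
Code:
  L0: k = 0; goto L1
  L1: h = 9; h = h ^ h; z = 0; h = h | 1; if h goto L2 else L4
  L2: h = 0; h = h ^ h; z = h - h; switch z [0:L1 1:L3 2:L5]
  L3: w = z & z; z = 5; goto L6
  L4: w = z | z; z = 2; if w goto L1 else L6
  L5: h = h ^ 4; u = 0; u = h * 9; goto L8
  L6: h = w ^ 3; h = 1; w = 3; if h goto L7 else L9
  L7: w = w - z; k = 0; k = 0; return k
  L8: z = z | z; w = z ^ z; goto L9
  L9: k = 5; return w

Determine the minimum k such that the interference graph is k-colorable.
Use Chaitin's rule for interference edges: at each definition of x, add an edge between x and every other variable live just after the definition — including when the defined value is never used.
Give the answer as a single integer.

Answer: 3

Working:
Per-block:
  L0: def={k} ue=∅
  L1: def={h,z} ue=∅
  L2: def={h,z} ue=∅
  L3: def={w,z} ue={z}
  L4: def={w,z} ue={z}
  L5: def={h,u} ue={h}
  L6: def={h,w} ue={w}
  L7: def={k,w} ue={w,z}
  L8: def={w,z} ue={z}
  L9: def={k} ue={w}

Live sets:
  L0 li=∅ lo=∅
  L1 li=∅ lo={z}
  L2 li=∅ lo={h,z}
  L3 li={z} lo={w,z}
  L4 li={z} lo={w,z}
  L5 li={h,z} lo={z}
  L6 li={w,z} lo={w,z}
  L7 li={w,z} lo=∅
  L8 li={z} lo={w}
  L9 li={w} lo=∅

Conflict graph:
  h — {u,w,z}
  k — {w}
  u — {h,z}
  w — {h,k,z}
  z — {h,u,w}

Chromatic number:
  clique {h,u,z} ⇒ need ≥ 3
  3-colouring: r0={h,k}  r1={u,w}  r2={z}
  χ = 3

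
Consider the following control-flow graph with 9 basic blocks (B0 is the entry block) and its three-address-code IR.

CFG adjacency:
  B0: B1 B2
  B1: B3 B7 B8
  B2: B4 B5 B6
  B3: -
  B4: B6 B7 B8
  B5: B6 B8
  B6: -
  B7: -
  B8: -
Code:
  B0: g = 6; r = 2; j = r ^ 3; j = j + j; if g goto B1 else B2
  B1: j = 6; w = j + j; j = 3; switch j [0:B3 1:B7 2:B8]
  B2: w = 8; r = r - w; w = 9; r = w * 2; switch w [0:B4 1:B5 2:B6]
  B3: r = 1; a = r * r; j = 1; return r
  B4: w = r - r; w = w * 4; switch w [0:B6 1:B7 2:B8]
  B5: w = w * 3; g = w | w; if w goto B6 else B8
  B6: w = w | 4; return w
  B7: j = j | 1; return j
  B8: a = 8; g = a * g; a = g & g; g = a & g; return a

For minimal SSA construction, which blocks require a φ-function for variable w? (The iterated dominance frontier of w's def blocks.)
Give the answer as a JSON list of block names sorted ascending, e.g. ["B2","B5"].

Answer: ["B6", "B7", "B8"]

Working:
idom tree: B1←B0 B2←B0 B3←B1 B4←B2 B5←B2 B6←B2 B7←B0 B8←B0
Dom∩ at merges:
  B6: preds {B2,B4,B5}: {B0,B2} ∩ {B0,B2,B4} ∩ {B0,B2,B5} = {B0,B2}; idom=B2
  B7: preds {B1,B4}: {B0,B1} ∩ {B0,B2,B4} = {B0}; idom=B0
  B8: preds {B1,B4,B5}: {B0,B1} ∩ {B0,B2,B4} ∩ {B0,B2,B5} = {B0}; idom=B0

DF derivation:
  join B6 pred B2: · stop@B2
  join B6 pred B4: B4 stop@B2
  join B6 pred B5: B5 stop@B2
  join B7 pred B1: B1 stop@B0
  join B7 pred B4: B4→B2 stop@B0
  join B8 pred B1: B1 stop@B0
  join B8 pred B4: B4→B2 stop@B0
  join B8 pred B5: B5→B2 stop@B0
  B0: DF=∅
  B1: DF={B7,B8}
  B2: DF={B7,B8}
  B3: DF=∅
  B4: DF={B6,B7,B8}
  B5: DF={B6,B8}
  B6: DF=∅
  B7: DF=∅
  B8: DF=∅

φ for w: defs {B1,B2,B4,B5,B6}
  DF⁺ = {B6,B7,B8}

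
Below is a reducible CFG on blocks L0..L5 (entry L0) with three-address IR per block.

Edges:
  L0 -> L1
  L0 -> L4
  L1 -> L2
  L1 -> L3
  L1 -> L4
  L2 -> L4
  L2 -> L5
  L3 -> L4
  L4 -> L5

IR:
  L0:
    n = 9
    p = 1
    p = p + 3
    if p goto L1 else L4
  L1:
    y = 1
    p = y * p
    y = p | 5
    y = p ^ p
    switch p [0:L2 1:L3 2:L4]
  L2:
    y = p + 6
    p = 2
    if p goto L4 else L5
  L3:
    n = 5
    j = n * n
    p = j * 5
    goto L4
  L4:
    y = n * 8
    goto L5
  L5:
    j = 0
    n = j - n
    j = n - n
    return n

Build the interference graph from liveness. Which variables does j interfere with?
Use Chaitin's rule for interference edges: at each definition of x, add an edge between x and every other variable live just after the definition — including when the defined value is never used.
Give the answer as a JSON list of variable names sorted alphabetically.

Answer: ["n"]

Working:
def/use:
  L0: {n,p} / ∅
  L1: {p,y} / {p}
  L2: {p,y} / {p}
  L3: {j,n,p} / ∅
  L4: {y} / {n}
  L5: {j,n} / {n}

Backward fixpoint:
  L0: in=∅ out={n,p}
  L1: in={n,p} out={n,p}
  L2: in={n,p} out={n}
  L3: in=∅ out={n}
  L4: in={n} out={n}
  L5: in={n} out=∅

Conflict graph:
  j: {n}
  n: {j,p,y}
  p: {n,y}
  y: {n,p}

N(j) = ["n"]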